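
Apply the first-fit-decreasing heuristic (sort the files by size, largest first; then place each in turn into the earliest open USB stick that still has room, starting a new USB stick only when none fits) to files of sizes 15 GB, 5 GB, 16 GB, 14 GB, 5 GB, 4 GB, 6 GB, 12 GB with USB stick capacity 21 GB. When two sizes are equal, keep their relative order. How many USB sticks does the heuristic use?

4

Sorted descending: 16, 15, 14, 12, 6, 5, 5, 4.
  16 → USB stick 1 (new)  [load 16/21]
  15 → USB stick 2 (new)  [load 15/21]
  14 → USB stick 3 (new)  [load 14/21]
  12 → USB stick 4 (new)  [load 12/21]
  6 → USB stick 2  [load 21/21]
  5 → USB stick 1  [load 21/21]
  5 → USB stick 3  [load 19/21]
  4 → USB stick 4  [load 16/21]
4 USB sticks opened.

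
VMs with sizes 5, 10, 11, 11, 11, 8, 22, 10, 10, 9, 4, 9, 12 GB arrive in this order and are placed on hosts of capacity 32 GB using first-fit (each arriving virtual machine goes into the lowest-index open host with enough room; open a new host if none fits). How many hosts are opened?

5

  5 → host 1 (new)  [load 5/32]
  10 → host 1  [load 15/32]
  11 → host 1  [load 26/32]
  11 → host 2 (new)  [load 11/32]
  11 → host 2  [load 22/32]
  8 → host 2  [load 30/32]
  22 → host 3 (new)  [load 22/32]
  10 → host 3  [load 32/32]
  10 → host 4 (new)  [load 10/32]
  9 → host 4  [load 19/32]
  4 → host 1  [load 30/32]
  9 → host 4  [load 28/32]
  12 → host 5 (new)  [load 12/32]
5 hosts opened.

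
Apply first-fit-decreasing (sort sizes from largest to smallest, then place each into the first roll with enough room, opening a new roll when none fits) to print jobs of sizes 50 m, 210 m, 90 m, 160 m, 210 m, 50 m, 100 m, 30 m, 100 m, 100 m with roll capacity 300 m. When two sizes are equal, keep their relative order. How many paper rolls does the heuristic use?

4

Sorted descending: 210, 210, 160, 100, 100, 100, 90, 50, 50, 30.
  210 → roll 1 (new)  [load 210/300]
  210 → roll 2 (new)  [load 210/300]
  160 → roll 3 (new)  [load 160/300]
  100 → roll 3  [load 260/300]
  100 → roll 4 (new)  [load 100/300]
  100 → roll 4  [load 200/300]
  90 → roll 1  [load 300/300]
  50 → roll 2  [load 260/300]
  50 → roll 4  [load 250/300]
  30 → roll 2  [load 290/300]
4 paper rolls opened.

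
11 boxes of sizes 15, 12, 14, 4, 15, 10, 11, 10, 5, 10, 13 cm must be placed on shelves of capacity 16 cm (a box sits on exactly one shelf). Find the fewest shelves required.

9

Total = 15 + 15 + 14 + 13 + 12 + 11 + 10 + 10 + 10 + 5 + 4 = 119 cm.
Lower bound: ⌈119/16⌉ = 8 shelves.
Also, 9 boxes each exceed 8 cm, and no two of those can share a shelf, so at least 9 shelves are needed.
A packing using 9 shelves:
  shelf 1: 15 = 15
  shelf 2: 15 = 15
  shelf 3: 14 = 14
  shelf 4: 13 = 13
  shelf 5: 12 + 4 = 16
  shelf 6: 11 + 5 = 16
  shelf 7: 10 = 10
  shelf 8: 10 = 10
  shelf 9: 10 = 10
This matches the lower bound, so 9 is optimal.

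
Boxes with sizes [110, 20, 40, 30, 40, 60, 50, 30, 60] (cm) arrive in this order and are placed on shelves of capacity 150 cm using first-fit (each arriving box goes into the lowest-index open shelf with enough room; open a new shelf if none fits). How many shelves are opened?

  110 → shelf 1 (new)  [load 110/150]
  20 → shelf 1  [load 130/150]
  40 → shelf 2 (new)  [load 40/150]
  30 → shelf 2  [load 70/150]
  40 → shelf 2  [load 110/150]
  60 → shelf 3 (new)  [load 60/150]
  50 → shelf 3  [load 110/150]
  30 → shelf 2  [load 140/150]
  60 → shelf 4 (new)  [load 60/150]
4 shelves opened.

4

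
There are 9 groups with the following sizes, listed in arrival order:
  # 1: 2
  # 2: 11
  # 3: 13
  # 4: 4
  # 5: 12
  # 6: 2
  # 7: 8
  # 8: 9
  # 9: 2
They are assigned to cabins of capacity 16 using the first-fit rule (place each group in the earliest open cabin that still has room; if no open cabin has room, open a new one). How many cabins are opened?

5

  2 → cabin 1 (new)  [load 2/16]
  11 → cabin 1  [load 13/16]
  13 → cabin 2 (new)  [load 13/16]
  4 → cabin 3 (new)  [load 4/16]
  12 → cabin 3  [load 16/16]
  2 → cabin 1  [load 15/16]
  8 → cabin 4 (new)  [load 8/16]
  9 → cabin 5 (new)  [load 9/16]
  2 → cabin 2  [load 15/16]
5 cabins opened.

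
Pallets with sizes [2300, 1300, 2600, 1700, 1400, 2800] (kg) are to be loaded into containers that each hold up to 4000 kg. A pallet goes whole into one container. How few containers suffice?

4

Total = 2800 + 2600 + 2300 + 1700 + 1400 + 1300 = 12100 kg.
Lower bound: ⌈12100/4000⌉ = 4 containers.
A packing using 4 containers:
  container 1: 2800 = 2800
  container 2: 2600 + 1400 = 4000
  container 3: 2300 + 1700 = 4000
  container 4: 1300 = 1300
This matches the lower bound, so 4 is optimal.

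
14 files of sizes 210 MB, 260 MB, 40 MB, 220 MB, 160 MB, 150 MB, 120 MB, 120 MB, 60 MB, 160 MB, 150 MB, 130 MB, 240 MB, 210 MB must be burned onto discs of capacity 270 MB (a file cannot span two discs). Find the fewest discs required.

Total = 260 + 240 + 220 + 210 + 210 + 160 + 160 + 150 + 150 + 130 + 120 + 120 + 60 + 40 = 2230 MB.
Lower bound: ⌈2230/270⌉ = 9 discs.
A packing using 10 discs:
  disc 1: 260 = 260
  disc 2: 240 = 240
  disc 3: 220 + 40 = 260
  disc 4: 210 + 60 = 270
  disc 5: 210 = 210
  disc 6: 160 = 160
  disc 7: 160 = 160
  disc 8: 150 + 120 = 270
  disc 9: 150 + 120 = 270
  disc 10: 130 = 130
No arrangement into 9 discs stays within capacity, so 10 is optimal.

10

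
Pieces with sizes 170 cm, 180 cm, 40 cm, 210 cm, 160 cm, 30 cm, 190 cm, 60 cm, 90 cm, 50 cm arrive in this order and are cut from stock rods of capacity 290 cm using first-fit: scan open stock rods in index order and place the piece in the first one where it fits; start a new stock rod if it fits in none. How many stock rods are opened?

5

  170 → stock rod 1 (new)  [load 170/290]
  180 → stock rod 2 (new)  [load 180/290]
  40 → stock rod 1  [load 210/290]
  210 → stock rod 3 (new)  [load 210/290]
  160 → stock rod 4 (new)  [load 160/290]
  30 → stock rod 1  [load 240/290]
  190 → stock rod 5 (new)  [load 190/290]
  60 → stock rod 2  [load 240/290]
  90 → stock rod 4  [load 250/290]
  50 → stock rod 1  [load 290/290]
5 stock rods opened.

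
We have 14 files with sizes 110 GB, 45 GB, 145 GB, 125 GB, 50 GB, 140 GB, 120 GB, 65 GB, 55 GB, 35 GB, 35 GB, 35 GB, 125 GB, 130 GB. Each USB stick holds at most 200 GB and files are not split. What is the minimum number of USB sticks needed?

7

Total = 145 + 140 + 130 + 125 + 125 + 120 + 110 + 65 + 55 + 50 + 45 + 35 + 35 + 35 = 1215 GB.
Lower bound: ⌈1215/200⌉ = 7 USB sticks.
A packing using 7 USB sticks:
  USB stick 1: 145 + 55 = 200
  USB stick 2: 140 + 50 = 190
  USB stick 3: 130 + 65 = 195
  USB stick 4: 125 + 45 = 170
  USB stick 5: 125 + 35 + 35 = 195
  USB stick 6: 120 + 35 = 155
  USB stick 7: 110 = 110
This matches the lower bound, so 7 is optimal.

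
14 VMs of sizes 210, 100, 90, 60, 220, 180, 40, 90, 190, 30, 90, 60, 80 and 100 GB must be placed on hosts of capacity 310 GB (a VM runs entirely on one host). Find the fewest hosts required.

Total = 220 + 210 + 190 + 180 + 100 + 100 + 90 + 90 + 90 + 80 + 60 + 60 + 40 + 30 = 1540 GB.
Lower bound: ⌈1540/310⌉ = 5 hosts.
A packing using 5 hosts:
  host 1: 220 + 90 = 310
  host 2: 210 + 100 = 310
  host 3: 190 + 80 + 40 = 310
  host 4: 180 + 100 + 30 = 310
  host 5: 90 + 90 + 60 + 60 = 300
This matches the lower bound, so 5 is optimal.

5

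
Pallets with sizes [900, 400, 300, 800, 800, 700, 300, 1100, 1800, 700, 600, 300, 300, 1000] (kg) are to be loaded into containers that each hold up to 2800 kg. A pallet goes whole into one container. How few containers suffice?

4

Total = 1800 + 1100 + 1000 + 900 + 800 + 800 + 700 + 700 + 600 + 400 + 300 + 300 + 300 + 300 = 10000 kg.
Lower bound: ⌈10000/2800⌉ = 4 containers.
A packing using 4 containers:
  container 1: 1800 + 1000 = 2800
  container 2: 1100 + 900 + 800 = 2800
  container 3: 800 + 700 + 700 + 600 = 2800
  container 4: 400 + 300 + 300 + 300 + 300 = 1600
This matches the lower bound, so 4 is optimal.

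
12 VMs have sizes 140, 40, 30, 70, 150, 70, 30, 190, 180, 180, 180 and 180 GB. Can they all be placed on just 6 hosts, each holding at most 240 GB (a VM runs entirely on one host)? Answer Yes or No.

Total = 1440 GB; ⌈1440/240⌉ = 6.
7 VMs each exceed half the capacity and cannot share a host, forcing at least 7 hosts.
At least 7 hosts are required, but only 6 are allowed.

No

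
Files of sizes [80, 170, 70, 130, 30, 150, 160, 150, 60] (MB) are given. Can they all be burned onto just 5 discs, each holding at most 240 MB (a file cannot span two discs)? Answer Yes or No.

A valid assignment using 5 discs:
  disc 1: 170 + 70 = 240
  disc 2: 160 + 80 = 240
  disc 3: 150 + 60 + 30 = 240
  disc 4: 150 = 150
  disc 5: 130 = 130
Every load is within 240 MB, so 5 discs suffice.

Yes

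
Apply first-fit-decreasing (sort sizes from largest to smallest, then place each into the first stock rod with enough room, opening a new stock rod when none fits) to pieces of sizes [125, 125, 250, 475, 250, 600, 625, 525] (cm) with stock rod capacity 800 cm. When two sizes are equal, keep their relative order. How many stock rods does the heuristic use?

Sorted descending: 625, 600, 525, 475, 250, 250, 125, 125.
  625 → stock rod 1 (new)  [load 625/800]
  600 → stock rod 2 (new)  [load 600/800]
  525 → stock rod 3 (new)  [load 525/800]
  475 → stock rod 4 (new)  [load 475/800]
  250 → stock rod 3  [load 775/800]
  250 → stock rod 4  [load 725/800]
  125 → stock rod 1  [load 750/800]
  125 → stock rod 2  [load 725/800]
4 stock rods opened.

4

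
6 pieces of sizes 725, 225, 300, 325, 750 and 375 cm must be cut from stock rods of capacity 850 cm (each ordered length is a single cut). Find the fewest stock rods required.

Total = 750 + 725 + 375 + 325 + 300 + 225 = 2700 cm.
Lower bound: ⌈2700/850⌉ = 4 stock rods.
A packing using 4 stock rods:
  stock rod 1: 750 = 750
  stock rod 2: 725 = 725
  stock rod 3: 375 + 325 = 700
  stock rod 4: 300 + 225 = 525
This matches the lower bound, so 4 is optimal.

4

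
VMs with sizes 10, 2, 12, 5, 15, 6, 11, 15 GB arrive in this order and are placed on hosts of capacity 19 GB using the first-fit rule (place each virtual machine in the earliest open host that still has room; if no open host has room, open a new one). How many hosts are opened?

  10 → host 1 (new)  [load 10/19]
  2 → host 1  [load 12/19]
  12 → host 2 (new)  [load 12/19]
  5 → host 1  [load 17/19]
  15 → host 3 (new)  [load 15/19]
  6 → host 2  [load 18/19]
  11 → host 4 (new)  [load 11/19]
  15 → host 5 (new)  [load 15/19]
5 hosts opened.

5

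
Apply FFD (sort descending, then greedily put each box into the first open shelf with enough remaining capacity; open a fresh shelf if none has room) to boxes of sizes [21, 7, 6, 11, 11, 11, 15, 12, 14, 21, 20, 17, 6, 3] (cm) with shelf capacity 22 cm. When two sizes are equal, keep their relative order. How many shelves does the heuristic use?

Sorted descending: 21, 21, 20, 17, 15, 14, 12, 11, 11, 11, 7, 6, 6, 3.
  21 → shelf 1 (new)  [load 21/22]
  21 → shelf 2 (new)  [load 21/22]
  20 → shelf 3 (new)  [load 20/22]
  17 → shelf 4 (new)  [load 17/22]
  15 → shelf 5 (new)  [load 15/22]
  14 → shelf 6 (new)  [load 14/22]
  12 → shelf 7 (new)  [load 12/22]
  11 → shelf 8 (new)  [load 11/22]
  11 → shelf 8  [load 22/22]
  11 → shelf 9 (new)  [load 11/22]
  7 → shelf 5  [load 22/22]
  6 → shelf 6  [load 20/22]
  6 → shelf 7  [load 18/22]
  3 → shelf 4  [load 20/22]
9 shelves opened.

9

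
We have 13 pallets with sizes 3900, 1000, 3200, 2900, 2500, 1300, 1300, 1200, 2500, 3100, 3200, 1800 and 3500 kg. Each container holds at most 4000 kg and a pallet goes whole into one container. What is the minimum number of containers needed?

Total = 3900 + 3500 + 3200 + 3200 + 3100 + 2900 + 2500 + 2500 + 1800 + 1300 + 1300 + 1200 + 1000 = 31400 kg.
Lower bound: ⌈31400/4000⌉ = 8 containers.
A packing using 9 containers:
  container 1: 3900 = 3900
  container 2: 3500 = 3500
  container 3: 3200 = 3200
  container 4: 3200 = 3200
  container 5: 3100 = 3100
  container 6: 2900 + 1000 = 3900
  container 7: 2500 + 1300 = 3800
  container 8: 2500 + 1300 = 3800
  container 9: 1800 + 1200 = 3000
No arrangement into 8 containers stays within capacity, so 9 is optimal.

9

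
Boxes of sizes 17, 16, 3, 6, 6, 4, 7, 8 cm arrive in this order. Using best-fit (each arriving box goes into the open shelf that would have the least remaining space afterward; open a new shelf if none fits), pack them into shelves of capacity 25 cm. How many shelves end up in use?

  17 → shelf 1 (new)  [load 17/25]
  16 → shelf 2 (new)  [load 16/25]
  3 → shelf 1  [load 20/25]
  6 → shelf 2  [load 22/25]
  6 → shelf 3 (new)  [load 6/25]
  4 → shelf 1  [load 24/25]
  7 → shelf 3  [load 13/25]
  8 → shelf 3  [load 21/25]
3 shelves opened.

3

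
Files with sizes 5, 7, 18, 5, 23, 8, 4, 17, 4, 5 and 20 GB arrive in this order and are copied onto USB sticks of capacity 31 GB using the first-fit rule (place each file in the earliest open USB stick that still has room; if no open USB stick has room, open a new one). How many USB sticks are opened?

4

  5 → USB stick 1 (new)  [load 5/31]
  7 → USB stick 1  [load 12/31]
  18 → USB stick 1  [load 30/31]
  5 → USB stick 2 (new)  [load 5/31]
  23 → USB stick 2  [load 28/31]
  8 → USB stick 3 (new)  [load 8/31]
  4 → USB stick 3  [load 12/31]
  17 → USB stick 3  [load 29/31]
  4 → USB stick 4 (new)  [load 4/31]
  5 → USB stick 4  [load 9/31]
  20 → USB stick 4  [load 29/31]
4 USB sticks opened.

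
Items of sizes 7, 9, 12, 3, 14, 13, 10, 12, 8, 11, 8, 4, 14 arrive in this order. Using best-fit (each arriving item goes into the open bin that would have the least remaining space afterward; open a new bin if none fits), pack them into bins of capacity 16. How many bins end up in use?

  7 → bin 1 (new)  [load 7/16]
  9 → bin 1  [load 16/16]
  12 → bin 2 (new)  [load 12/16]
  3 → bin 2  [load 15/16]
  14 → bin 3 (new)  [load 14/16]
  13 → bin 4 (new)  [load 13/16]
  10 → bin 5 (new)  [load 10/16]
  12 → bin 6 (new)  [load 12/16]
  8 → bin 7 (new)  [load 8/16]
  11 → bin 8 (new)  [load 11/16]
  8 → bin 7  [load 16/16]
  4 → bin 6  [load 16/16]
  14 → bin 9 (new)  [load 14/16]
9 bins opened.

9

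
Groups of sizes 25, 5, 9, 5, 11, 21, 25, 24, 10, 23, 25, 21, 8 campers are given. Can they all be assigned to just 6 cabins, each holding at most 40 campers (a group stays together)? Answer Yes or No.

Total = 212 campers; ⌈212/40⌉ = 6.
7 groups each exceed half the capacity and cannot share a cabin, forcing at least 7 cabins.
At least 7 cabins are required, but only 6 are allowed.

No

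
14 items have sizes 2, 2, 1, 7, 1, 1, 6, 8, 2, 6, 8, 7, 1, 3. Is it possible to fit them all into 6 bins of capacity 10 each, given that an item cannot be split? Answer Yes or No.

A valid assignment using 6 bins:
  bin 1: 8 + 2 = 10
  bin 2: 8 + 2 = 10
  bin 3: 7 + 3 = 10
  bin 4: 7 + 2 + 1 = 10
  bin 5: 6 + 1 + 1 + 1 = 9
  bin 6: 6 = 6
Every load is within 10, so 6 bins suffice.

Yes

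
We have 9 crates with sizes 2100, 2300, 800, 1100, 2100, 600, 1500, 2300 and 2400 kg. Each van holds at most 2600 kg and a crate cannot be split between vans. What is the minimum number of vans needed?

7

Total = 2400 + 2300 + 2300 + 2100 + 2100 + 1500 + 1100 + 800 + 600 = 15200 kg.
Lower bound: ⌈15200/2600⌉ = 6 vans.
A packing using 7 vans:
  van 1: 2400 = 2400
  van 2: 2300 = 2300
  van 3: 2300 = 2300
  van 4: 2100 = 2100
  van 5: 2100 = 2100
  van 6: 1500 + 1100 = 2600
  van 7: 800 + 600 = 1400
No arrangement into 6 vans stays within capacity, so 7 is optimal.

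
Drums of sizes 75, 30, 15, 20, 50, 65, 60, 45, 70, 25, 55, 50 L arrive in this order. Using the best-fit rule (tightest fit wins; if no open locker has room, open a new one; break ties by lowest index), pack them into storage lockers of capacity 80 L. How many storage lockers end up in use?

  75 → locker 1 (new)  [load 75/80]
  30 → locker 2 (new)  [load 30/80]
  15 → locker 2  [load 45/80]
  20 → locker 2  [load 65/80]
  50 → locker 3 (new)  [load 50/80]
  65 → locker 4 (new)  [load 65/80]
  60 → locker 5 (new)  [load 60/80]
  45 → locker 6 (new)  [load 45/80]
  70 → locker 7 (new)  [load 70/80]
  25 → locker 3  [load 75/80]
  55 → locker 8 (new)  [load 55/80]
  50 → locker 9 (new)  [load 50/80]
9 storage lockers opened.

9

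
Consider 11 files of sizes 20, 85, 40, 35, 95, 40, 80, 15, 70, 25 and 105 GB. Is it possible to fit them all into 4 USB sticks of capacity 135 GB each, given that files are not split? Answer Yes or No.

No

Total = 610 GB; ⌈610/135⌉ = 5.
At least 5 USB sticks are required, but only 4 are allowed.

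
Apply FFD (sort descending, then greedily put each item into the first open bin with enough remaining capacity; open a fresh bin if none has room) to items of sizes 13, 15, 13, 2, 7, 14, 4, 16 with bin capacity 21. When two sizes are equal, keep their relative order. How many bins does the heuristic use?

Sorted descending: 16, 15, 14, 13, 13, 7, 4, 2.
  16 → bin 1 (new)  [load 16/21]
  15 → bin 2 (new)  [load 15/21]
  14 → bin 3 (new)  [load 14/21]
  13 → bin 4 (new)  [load 13/21]
  13 → bin 5 (new)  [load 13/21]
  7 → bin 3  [load 21/21]
  4 → bin 1  [load 20/21]
  2 → bin 2  [load 17/21]
5 bins opened.

5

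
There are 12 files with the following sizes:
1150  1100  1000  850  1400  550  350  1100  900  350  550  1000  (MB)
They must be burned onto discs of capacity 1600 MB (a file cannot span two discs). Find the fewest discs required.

8

Total = 1400 + 1150 + 1100 + 1100 + 1000 + 1000 + 900 + 850 + 550 + 550 + 350 + 350 = 10300 MB.
Lower bound: ⌈10300/1600⌉ = 7 discs.
Also, 8 files each exceed 800 MB, and no two of those can share a disc, so at least 8 discs are needed.
A packing using 8 discs:
  disc 1: 1400 = 1400
  disc 2: 1150 + 350 = 1500
  disc 3: 1100 + 350 = 1450
  disc 4: 1100 = 1100
  disc 5: 1000 + 550 = 1550
  disc 6: 1000 + 550 = 1550
  disc 7: 900 = 900
  disc 8: 850 = 850
This matches the lower bound, so 8 is optimal.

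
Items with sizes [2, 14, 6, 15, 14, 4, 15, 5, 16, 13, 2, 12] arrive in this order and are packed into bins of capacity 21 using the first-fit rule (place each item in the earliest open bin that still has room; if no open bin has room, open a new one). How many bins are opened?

7

  2 → bin 1 (new)  [load 2/21]
  14 → bin 1  [load 16/21]
  6 → bin 2 (new)  [load 6/21]
  15 → bin 2  [load 21/21]
  14 → bin 3 (new)  [load 14/21]
  4 → bin 1  [load 20/21]
  15 → bin 4 (new)  [load 15/21]
  5 → bin 3  [load 19/21]
  16 → bin 5 (new)  [load 16/21]
  13 → bin 6 (new)  [load 13/21]
  2 → bin 3  [load 21/21]
  12 → bin 7 (new)  [load 12/21]
7 bins opened.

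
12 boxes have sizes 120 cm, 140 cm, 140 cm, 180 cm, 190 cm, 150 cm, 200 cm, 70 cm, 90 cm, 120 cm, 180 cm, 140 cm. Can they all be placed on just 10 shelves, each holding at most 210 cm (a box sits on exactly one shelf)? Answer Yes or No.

A valid assignment using 10 shelves:
  shelf 1: 200 = 200
  shelf 2: 190 = 190
  shelf 3: 180 = 180
  shelf 4: 180 = 180
  shelf 5: 150 = 150
  shelf 6: 140 + 70 = 210
  shelf 7: 140 = 140
  shelf 8: 140 = 140
  shelf 9: 120 + 90 = 210
  shelf 10: 120 = 120
Every load is within 210 cm, so 10 shelves suffice.

Yes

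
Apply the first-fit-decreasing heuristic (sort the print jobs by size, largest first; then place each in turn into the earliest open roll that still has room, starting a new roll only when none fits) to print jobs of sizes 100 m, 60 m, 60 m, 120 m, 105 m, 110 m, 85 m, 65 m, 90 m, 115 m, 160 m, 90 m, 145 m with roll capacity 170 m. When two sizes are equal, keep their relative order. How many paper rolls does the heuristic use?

10

Sorted descending: 160, 145, 120, 115, 110, 105, 100, 90, 90, 85, 65, 60, 60.
  160 → roll 1 (new)  [load 160/170]
  145 → roll 2 (new)  [load 145/170]
  120 → roll 3 (new)  [load 120/170]
  115 → roll 4 (new)  [load 115/170]
  110 → roll 5 (new)  [load 110/170]
  105 → roll 6 (new)  [load 105/170]
  100 → roll 7 (new)  [load 100/170]
  90 → roll 8 (new)  [load 90/170]
  90 → roll 9 (new)  [load 90/170]
  85 → roll 10 (new)  [load 85/170]
  65 → roll 6  [load 170/170]
  60 → roll 5  [load 170/170]
  60 → roll 7  [load 160/170]
10 paper rolls opened.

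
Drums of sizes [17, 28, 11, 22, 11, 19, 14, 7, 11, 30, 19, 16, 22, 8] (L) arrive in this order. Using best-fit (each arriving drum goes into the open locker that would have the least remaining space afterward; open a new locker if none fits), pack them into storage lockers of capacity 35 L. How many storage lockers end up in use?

  17 → locker 1 (new)  [load 17/35]
  28 → locker 2 (new)  [load 28/35]
  11 → locker 1  [load 28/35]
  22 → locker 3 (new)  [load 22/35]
  11 → locker 3  [load 33/35]
  19 → locker 4 (new)  [load 19/35]
  14 → locker 4  [load 33/35]
  7 → locker 1  [load 35/35]
  11 → locker 5 (new)  [load 11/35]
  30 → locker 6 (new)  [load 30/35]
  19 → locker 5  [load 30/35]
  16 → locker 7 (new)  [load 16/35]
  22 → locker 8 (new)  [load 22/35]
  8 → locker 8  [load 30/35]
8 storage lockers opened.

8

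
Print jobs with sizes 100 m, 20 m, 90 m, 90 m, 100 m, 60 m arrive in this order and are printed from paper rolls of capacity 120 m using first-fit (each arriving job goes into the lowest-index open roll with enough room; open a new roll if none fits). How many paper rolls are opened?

  100 → roll 1 (new)  [load 100/120]
  20 → roll 1  [load 120/120]
  90 → roll 2 (new)  [load 90/120]
  90 → roll 3 (new)  [load 90/120]
  100 → roll 4 (new)  [load 100/120]
  60 → roll 5 (new)  [load 60/120]
5 paper rolls opened.

5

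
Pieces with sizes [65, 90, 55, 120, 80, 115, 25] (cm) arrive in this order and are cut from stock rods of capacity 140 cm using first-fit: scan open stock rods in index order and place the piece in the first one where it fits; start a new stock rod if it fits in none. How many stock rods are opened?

5

  65 → stock rod 1 (new)  [load 65/140]
  90 → stock rod 2 (new)  [load 90/140]
  55 → stock rod 1  [load 120/140]
  120 → stock rod 3 (new)  [load 120/140]
  80 → stock rod 4 (new)  [load 80/140]
  115 → stock rod 5 (new)  [load 115/140]
  25 → stock rod 2  [load 115/140]
5 stock rods opened.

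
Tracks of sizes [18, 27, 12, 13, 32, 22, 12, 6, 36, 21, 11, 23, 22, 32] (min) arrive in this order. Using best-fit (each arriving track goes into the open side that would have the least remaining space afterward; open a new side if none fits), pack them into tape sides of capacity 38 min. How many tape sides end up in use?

9

  18 → side 1 (new)  [load 18/38]
  27 → side 2 (new)  [load 27/38]
  12 → side 1  [load 30/38]
  13 → side 3 (new)  [load 13/38]
  32 → side 4 (new)  [load 32/38]
  22 → side 3  [load 35/38]
  12 → side 5 (new)  [load 12/38]
  6 → side 4  [load 38/38]
  36 → side 6 (new)  [load 36/38]
  21 → side 5  [load 33/38]
  11 → side 2  [load 38/38]
  23 → side 7 (new)  [load 23/38]
  22 → side 8 (new)  [load 22/38]
  32 → side 9 (new)  [load 32/38]
9 tape sides opened.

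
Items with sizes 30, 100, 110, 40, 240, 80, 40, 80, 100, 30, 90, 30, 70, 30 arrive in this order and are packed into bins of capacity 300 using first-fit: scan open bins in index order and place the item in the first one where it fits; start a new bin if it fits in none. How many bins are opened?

4

  30 → bin 1 (new)  [load 30/300]
  100 → bin 1  [load 130/300]
  110 → bin 1  [load 240/300]
  40 → bin 1  [load 280/300]
  240 → bin 2 (new)  [load 240/300]
  80 → bin 3 (new)  [load 80/300]
  40 → bin 2  [load 280/300]
  80 → bin 3  [load 160/300]
  100 → bin 3  [load 260/300]
  30 → bin 3  [load 290/300]
  90 → bin 4 (new)  [load 90/300]
  30 → bin 4  [load 120/300]
  70 → bin 4  [load 190/300]
  30 → bin 4  [load 220/300]
4 bins opened.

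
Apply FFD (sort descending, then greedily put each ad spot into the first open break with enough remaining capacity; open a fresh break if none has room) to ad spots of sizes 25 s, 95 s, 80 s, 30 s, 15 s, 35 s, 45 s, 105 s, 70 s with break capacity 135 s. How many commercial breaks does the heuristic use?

4

Sorted descending: 105, 95, 80, 70, 45, 35, 30, 25, 15.
  105 → break 1 (new)  [load 105/135]
  95 → break 2 (new)  [load 95/135]
  80 → break 3 (new)  [load 80/135]
  70 → break 4 (new)  [load 70/135]
  45 → break 3  [load 125/135]
  35 → break 2  [load 130/135]
  30 → break 1  [load 135/135]
  25 → break 4  [load 95/135]
  15 → break 4  [load 110/135]
4 commercial breaks opened.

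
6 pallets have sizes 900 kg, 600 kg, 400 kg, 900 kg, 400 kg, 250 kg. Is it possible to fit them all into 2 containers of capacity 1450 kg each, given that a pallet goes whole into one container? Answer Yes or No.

No

Total = 3450 kg; ⌈3450/1450⌉ = 3.
At least 3 containers are required, but only 2 are allowed.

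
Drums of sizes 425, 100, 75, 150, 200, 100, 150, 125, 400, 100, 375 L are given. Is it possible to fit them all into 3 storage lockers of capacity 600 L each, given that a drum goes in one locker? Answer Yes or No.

No

Total = 2200 L; ⌈2200/600⌉ = 4.
At least 4 storage lockers are required, but only 3 are allowed.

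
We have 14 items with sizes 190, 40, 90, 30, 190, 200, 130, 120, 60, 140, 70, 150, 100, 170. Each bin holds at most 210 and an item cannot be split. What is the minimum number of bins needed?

Total = 200 + 190 + 190 + 170 + 150 + 140 + 130 + 120 + 100 + 90 + 70 + 60 + 40 + 30 = 1680.
Lower bound: ⌈1680/210⌉ = 8 bins.
A packing using 9 bins:
  bin 1: 200 = 200
  bin 2: 190 = 190
  bin 3: 190 = 190
  bin 4: 170 + 40 = 210
  bin 5: 150 + 60 = 210
  bin 6: 140 + 70 = 210
  bin 7: 130 + 30 = 160
  bin 8: 120 + 90 = 210
  bin 9: 100 = 100
No arrangement into 8 bins stays within capacity, so 9 is optimal.

9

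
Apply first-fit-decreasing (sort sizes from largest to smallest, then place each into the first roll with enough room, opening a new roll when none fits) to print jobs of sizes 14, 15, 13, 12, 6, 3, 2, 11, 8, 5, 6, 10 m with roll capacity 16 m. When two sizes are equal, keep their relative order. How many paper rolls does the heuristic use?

7

Sorted descending: 15, 14, 13, 12, 11, 10, 8, 6, 6, 5, 3, 2.
  15 → roll 1 (new)  [load 15/16]
  14 → roll 2 (new)  [load 14/16]
  13 → roll 3 (new)  [load 13/16]
  12 → roll 4 (new)  [load 12/16]
  11 → roll 5 (new)  [load 11/16]
  10 → roll 6 (new)  [load 10/16]
  8 → roll 7 (new)  [load 8/16]
  6 → roll 6  [load 16/16]
  6 → roll 7  [load 14/16]
  5 → roll 5  [load 16/16]
  3 → roll 3  [load 16/16]
  2 → roll 2  [load 16/16]
7 paper rolls opened.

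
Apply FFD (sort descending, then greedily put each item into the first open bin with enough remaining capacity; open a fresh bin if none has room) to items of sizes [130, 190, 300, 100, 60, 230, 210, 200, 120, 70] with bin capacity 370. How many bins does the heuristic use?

Sorted descending: 300, 230, 210, 200, 190, 130, 120, 100, 70, 60.
  300 → bin 1 (new)  [load 300/370]
  230 → bin 2 (new)  [load 230/370]
  210 → bin 3 (new)  [load 210/370]
  200 → bin 4 (new)  [load 200/370]
  190 → bin 5 (new)  [load 190/370]
  130 → bin 2  [load 360/370]
  120 → bin 3  [load 330/370]
  100 → bin 4  [load 300/370]
  70 → bin 1  [load 370/370]
  60 → bin 4  [load 360/370]
5 bins opened.

5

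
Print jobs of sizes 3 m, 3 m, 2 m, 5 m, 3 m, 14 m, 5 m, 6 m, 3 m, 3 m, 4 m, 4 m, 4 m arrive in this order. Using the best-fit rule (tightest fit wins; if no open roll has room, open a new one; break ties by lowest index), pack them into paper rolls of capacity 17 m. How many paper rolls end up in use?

4

  3 → roll 1 (new)  [load 3/17]
  3 → roll 1  [load 6/17]
  2 → roll 1  [load 8/17]
  5 → roll 1  [load 13/17]
  3 → roll 1  [load 16/17]
  14 → roll 2 (new)  [load 14/17]
  5 → roll 3 (new)  [load 5/17]
  6 → roll 3  [load 11/17]
  3 → roll 2  [load 17/17]
  3 → roll 3  [load 14/17]
  4 → roll 4 (new)  [load 4/17]
  4 → roll 4  [load 8/17]
  4 → roll 4  [load 12/17]
4 paper rolls opened.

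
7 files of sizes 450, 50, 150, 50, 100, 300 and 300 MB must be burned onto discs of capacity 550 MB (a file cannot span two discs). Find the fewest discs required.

Total = 450 + 300 + 300 + 150 + 100 + 50 + 50 = 1400 MB.
Lower bound: ⌈1400/550⌉ = 3 discs.
A packing using 3 discs:
  disc 1: 450 + 100 = 550
  disc 2: 300 + 150 + 50 + 50 = 550
  disc 3: 300 = 300
This matches the lower bound, so 3 is optimal.

3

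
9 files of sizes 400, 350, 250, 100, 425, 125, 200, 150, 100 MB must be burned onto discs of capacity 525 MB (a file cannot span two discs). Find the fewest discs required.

5

Total = 425 + 400 + 350 + 250 + 200 + 150 + 125 + 100 + 100 = 2100 MB.
Lower bound: ⌈2100/525⌉ = 4 discs.
A packing using 5 discs:
  disc 1: 425 + 100 = 525
  disc 2: 400 + 125 = 525
  disc 3: 350 + 150 = 500
  disc 4: 250 + 200 = 450
  disc 5: 100 = 100
No arrangement into 4 discs stays within capacity, so 5 is optimal.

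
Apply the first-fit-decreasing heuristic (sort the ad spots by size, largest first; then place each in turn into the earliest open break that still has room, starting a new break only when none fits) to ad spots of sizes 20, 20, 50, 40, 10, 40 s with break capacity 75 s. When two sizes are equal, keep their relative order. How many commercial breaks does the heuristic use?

Sorted descending: 50, 40, 40, 20, 20, 10.
  50 → break 1 (new)  [load 50/75]
  40 → break 2 (new)  [load 40/75]
  40 → break 3 (new)  [load 40/75]
  20 → break 1  [load 70/75]
  20 → break 2  [load 60/75]
  10 → break 2  [load 70/75]
3 commercial breaks opened.

3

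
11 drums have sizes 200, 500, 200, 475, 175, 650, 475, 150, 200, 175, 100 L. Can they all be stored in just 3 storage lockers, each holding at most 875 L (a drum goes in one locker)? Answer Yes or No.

No

Total = 3300 L; ⌈3300/875⌉ = 4.
At least 4 storage lockers are required, but only 3 are allowed.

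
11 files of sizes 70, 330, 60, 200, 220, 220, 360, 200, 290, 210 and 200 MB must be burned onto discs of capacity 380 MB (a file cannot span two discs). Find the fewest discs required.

Total = 360 + 330 + 290 + 220 + 220 + 210 + 200 + 200 + 200 + 70 + 60 = 2360 MB.
Lower bound: ⌈2360/380⌉ = 7 discs.
Also, 9 files each exceed 190 MB, and no two of those can share a disc, so at least 9 discs are needed.
A packing using 9 discs:
  disc 1: 360 = 360
  disc 2: 330 = 330
  disc 3: 290 + 70 = 360
  disc 4: 220 + 60 = 280
  disc 5: 220 = 220
  disc 6: 210 = 210
  disc 7: 200 = 200
  disc 8: 200 = 200
  disc 9: 200 = 200
This matches the lower bound, so 9 is optimal.

9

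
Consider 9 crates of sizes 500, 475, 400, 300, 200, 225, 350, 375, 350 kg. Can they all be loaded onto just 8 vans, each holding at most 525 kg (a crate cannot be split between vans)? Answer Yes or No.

A valid assignment using 8 vans:
  van 1: 500 = 500
  van 2: 475 = 475
  van 3: 400 = 400
  van 4: 375 = 375
  van 5: 350 = 350
  van 6: 350 = 350
  van 7: 300 + 225 = 525
  van 8: 200 = 200
Every load is within 525 kg, so 8 vans suffice.

Yes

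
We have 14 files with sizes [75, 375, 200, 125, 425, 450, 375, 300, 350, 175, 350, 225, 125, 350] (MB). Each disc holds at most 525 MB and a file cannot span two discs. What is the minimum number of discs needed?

Total = 450 + 425 + 375 + 375 + 350 + 350 + 350 + 300 + 225 + 200 + 175 + 125 + 125 + 75 = 3900 MB.
Lower bound: ⌈3900/525⌉ = 8 discs.
A packing using 9 discs:
  disc 1: 450 + 75 = 525
  disc 2: 425 = 425
  disc 3: 375 + 125 = 500
  disc 4: 375 + 125 = 500
  disc 5: 350 + 175 = 525
  disc 6: 350 = 350
  disc 7: 350 = 350
  disc 8: 300 + 225 = 525
  disc 9: 200 = 200
No arrangement into 8 discs stays within capacity, so 9 is optimal.

9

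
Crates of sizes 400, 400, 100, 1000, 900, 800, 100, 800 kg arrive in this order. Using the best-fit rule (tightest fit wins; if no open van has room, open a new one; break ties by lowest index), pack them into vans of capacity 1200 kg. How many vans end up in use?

5

  400 → van 1 (new)  [load 400/1200]
  400 → van 1  [load 800/1200]
  100 → van 1  [load 900/1200]
  1000 → van 2 (new)  [load 1000/1200]
  900 → van 3 (new)  [load 900/1200]
  800 → van 4 (new)  [load 800/1200]
  100 → van 2  [load 1100/1200]
  800 → van 5 (new)  [load 800/1200]
5 vans opened.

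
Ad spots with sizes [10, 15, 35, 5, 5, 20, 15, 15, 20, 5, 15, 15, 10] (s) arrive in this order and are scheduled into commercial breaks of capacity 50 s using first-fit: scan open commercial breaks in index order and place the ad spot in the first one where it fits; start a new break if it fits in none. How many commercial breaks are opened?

  10 → break 1 (new)  [load 10/50]
  15 → break 1  [load 25/50]
  35 → break 2 (new)  [load 35/50]
  5 → break 1  [load 30/50]
  5 → break 1  [load 35/50]
  20 → break 3 (new)  [load 20/50]
  15 → break 1  [load 50/50]
  15 → break 2  [load 50/50]
  20 → break 3  [load 40/50]
  5 → break 3  [load 45/50]
  15 → break 4 (new)  [load 15/50]
  15 → break 4  [load 30/50]
  10 → break 4  [load 40/50]
4 commercial breaks opened.

4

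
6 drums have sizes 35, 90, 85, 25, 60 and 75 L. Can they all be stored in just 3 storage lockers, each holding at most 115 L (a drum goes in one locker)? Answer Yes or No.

Total = 370 L; ⌈370/115⌉ = 4.
At least 4 storage lockers are required, but only 3 are allowed.

No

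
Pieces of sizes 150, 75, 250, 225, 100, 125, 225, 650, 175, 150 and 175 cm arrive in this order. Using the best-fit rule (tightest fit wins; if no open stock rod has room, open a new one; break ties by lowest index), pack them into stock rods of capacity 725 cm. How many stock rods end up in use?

  150 → stock rod 1 (new)  [load 150/725]
  75 → stock rod 1  [load 225/725]
  250 → stock rod 1  [load 475/725]
  225 → stock rod 1  [load 700/725]
  100 → stock rod 2 (new)  [load 100/725]
  125 → stock rod 2  [load 225/725]
  225 → stock rod 2  [load 450/725]
  650 → stock rod 3 (new)  [load 650/725]
  175 → stock rod 2  [load 625/725]
  150 → stock rod 4 (new)  [load 150/725]
  175 → stock rod 4  [load 325/725]
4 stock rods opened.

4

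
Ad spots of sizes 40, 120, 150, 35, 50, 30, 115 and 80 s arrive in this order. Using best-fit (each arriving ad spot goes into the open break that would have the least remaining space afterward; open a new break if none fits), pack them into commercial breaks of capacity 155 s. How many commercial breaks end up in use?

  40 → break 1 (new)  [load 40/155]
  120 → break 2 (new)  [load 120/155]
  150 → break 3 (new)  [load 150/155]
  35 → break 2  [load 155/155]
  50 → break 1  [load 90/155]
  30 → break 1  [load 120/155]
  115 → break 4 (new)  [load 115/155]
  80 → break 5 (new)  [load 80/155]
5 commercial breaks opened.

5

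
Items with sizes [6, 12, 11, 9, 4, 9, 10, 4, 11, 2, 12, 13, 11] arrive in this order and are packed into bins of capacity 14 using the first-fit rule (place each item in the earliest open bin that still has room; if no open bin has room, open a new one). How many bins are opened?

10

  6 → bin 1 (new)  [load 6/14]
  12 → bin 2 (new)  [load 12/14]
  11 → bin 3 (new)  [load 11/14]
  9 → bin 4 (new)  [load 9/14]
  4 → bin 1  [load 10/14]
  9 → bin 5 (new)  [load 9/14]
  10 → bin 6 (new)  [load 10/14]
  4 → bin 1  [load 14/14]
  11 → bin 7 (new)  [load 11/14]
  2 → bin 2  [load 14/14]
  12 → bin 8 (new)  [load 12/14]
  13 → bin 9 (new)  [load 13/14]
  11 → bin 10 (new)  [load 11/14]
10 bins opened.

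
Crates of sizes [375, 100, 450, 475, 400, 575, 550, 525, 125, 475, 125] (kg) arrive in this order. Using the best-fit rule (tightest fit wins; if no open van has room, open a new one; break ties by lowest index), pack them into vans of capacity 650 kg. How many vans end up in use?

  375 → van 1 (new)  [load 375/650]
  100 → van 1  [load 475/650]
  450 → van 2 (new)  [load 450/650]
  475 → van 3 (new)  [load 475/650]
  400 → van 4 (new)  [load 400/650]
  575 → van 5 (new)  [load 575/650]
  550 → van 6 (new)  [load 550/650]
  525 → van 7 (new)  [load 525/650]
  125 → van 7  [load 650/650]
  475 → van 8 (new)  [load 475/650]
  125 → van 1  [load 600/650]
8 vans opened.

8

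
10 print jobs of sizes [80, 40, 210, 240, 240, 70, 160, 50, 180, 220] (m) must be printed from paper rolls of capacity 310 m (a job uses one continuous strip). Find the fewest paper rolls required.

6

Total = 240 + 240 + 220 + 210 + 180 + 160 + 80 + 70 + 50 + 40 = 1490 m.
Lower bound: ⌈1490/310⌉ = 5 paper rolls.
Also, 6 print jobs each exceed 155 m, and no two of those can share a roll, so at least 6 paper rolls are needed.
A packing using 6 paper rolls:
  roll 1: 240 + 70 = 310
  roll 2: 240 + 50 = 290
  roll 3: 220 + 80 = 300
  roll 4: 210 + 40 = 250
  roll 5: 180 = 180
  roll 6: 160 = 160
This matches the lower bound, so 6 is optimal.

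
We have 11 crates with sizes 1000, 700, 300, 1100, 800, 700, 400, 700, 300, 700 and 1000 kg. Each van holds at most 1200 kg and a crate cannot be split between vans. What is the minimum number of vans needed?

Total = 1100 + 1000 + 1000 + 800 + 700 + 700 + 700 + 700 + 400 + 300 + 300 = 7700 kg.
Lower bound: ⌈7700/1200⌉ = 7 vans.
Also, 8 crates each exceed 600 kg, and no two of those can share a van, so at least 8 vans are needed.
A packing using 8 vans:
  van 1: 1100 = 1100
  van 2: 1000 = 1000
  van 3: 1000 = 1000
  van 4: 800 + 400 = 1200
  van 5: 700 + 300 = 1000
  van 6: 700 + 300 = 1000
  van 7: 700 = 700
  van 8: 700 = 700
This matches the lower bound, so 8 is optimal.

8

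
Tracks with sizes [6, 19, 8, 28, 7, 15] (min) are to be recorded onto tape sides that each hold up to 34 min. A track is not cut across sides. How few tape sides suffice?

Total = 28 + 19 + 15 + 8 + 7 + 6 = 83 min.
Lower bound: ⌈83/34⌉ = 3 tape sides.
A packing using 3 tape sides:
  side 1: 28 + 6 = 34
  side 2: 19 + 15 = 34
  side 3: 8 + 7 = 15
This matches the lower bound, so 3 is optimal.

3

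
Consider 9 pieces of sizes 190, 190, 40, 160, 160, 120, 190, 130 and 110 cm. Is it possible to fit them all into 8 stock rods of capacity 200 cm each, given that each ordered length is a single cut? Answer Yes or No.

Yes

A valid assignment using 8 stock rods:
  stock rod 1: 190 = 190
  stock rod 2: 190 = 190
  stock rod 3: 190 = 190
  stock rod 4: 160 + 40 = 200
  stock rod 5: 160 = 160
  stock rod 6: 130 = 130
  stock rod 7: 120 = 120
  stock rod 8: 110 = 110
Every load is within 200 cm, so 8 stock rods suffice.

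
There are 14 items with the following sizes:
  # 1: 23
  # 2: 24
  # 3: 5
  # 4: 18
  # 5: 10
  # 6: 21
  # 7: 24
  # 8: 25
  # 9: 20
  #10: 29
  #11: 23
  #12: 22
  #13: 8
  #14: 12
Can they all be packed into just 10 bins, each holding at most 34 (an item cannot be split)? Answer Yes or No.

A valid assignment using 10 bins:
  bin 1: 29 + 5 = 34
  bin 2: 25 + 8 = 33
  bin 3: 24 + 10 = 34
  bin 4: 24 = 24
  bin 5: 23 = 23
  bin 6: 23 = 23
  bin 7: 22 + 12 = 34
  bin 8: 21 = 21
  bin 9: 20 = 20
  bin 10: 18 = 18
Every load is within 34, so 10 bins suffice.

Yes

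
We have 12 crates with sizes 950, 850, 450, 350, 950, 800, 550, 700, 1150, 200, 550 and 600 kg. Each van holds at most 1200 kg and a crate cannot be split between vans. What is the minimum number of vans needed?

8

Total = 1150 + 950 + 950 + 850 + 800 + 700 + 600 + 550 + 550 + 450 + 350 + 200 = 8100 kg.
Lower bound: ⌈8100/1200⌉ = 7 vans.
A packing using 8 vans:
  van 1: 1150 = 1150
  van 2: 950 + 200 = 1150
  van 3: 950 = 950
  van 4: 850 + 350 = 1200
  van 5: 800 = 800
  van 6: 700 + 450 = 1150
  van 7: 600 + 550 = 1150
  van 8: 550 = 550
No arrangement into 7 vans stays within capacity, so 8 is optimal.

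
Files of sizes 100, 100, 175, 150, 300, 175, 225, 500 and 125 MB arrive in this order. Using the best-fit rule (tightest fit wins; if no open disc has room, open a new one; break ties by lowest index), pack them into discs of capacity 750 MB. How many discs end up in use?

  100 → disc 1 (new)  [load 100/750]
  100 → disc 1  [load 200/750]
  175 → disc 1  [load 375/750]
  150 → disc 1  [load 525/750]
  300 → disc 2 (new)  [load 300/750]
  175 → disc 1  [load 700/750]
  225 → disc 2  [load 525/750]
  500 → disc 3 (new)  [load 500/750]
  125 → disc 2  [load 650/750]
3 discs opened.

3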